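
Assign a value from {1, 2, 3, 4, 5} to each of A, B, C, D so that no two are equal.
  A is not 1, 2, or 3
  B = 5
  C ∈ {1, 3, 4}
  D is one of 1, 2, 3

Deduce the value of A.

B's domain is down to {5}, so B = 5. Remove 5 from A.
So A = 4.

4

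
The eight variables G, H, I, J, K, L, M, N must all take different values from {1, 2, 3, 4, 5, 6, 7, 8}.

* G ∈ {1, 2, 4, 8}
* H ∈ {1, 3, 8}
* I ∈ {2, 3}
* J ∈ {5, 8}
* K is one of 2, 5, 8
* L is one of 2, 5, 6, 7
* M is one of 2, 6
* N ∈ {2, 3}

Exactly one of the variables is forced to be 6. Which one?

M

The 8 variables draw from only 8 values {1, 2, 3, 4, 5, 6, 7, 8}, so each is used; only G can be 4, hence G = 4.
The 7 still-open variables draw from only 7 values {1, 2, 3, 5, 6, 7, 8}, so each is used; only H can be 1, hence H = 1.
The 6 still-open variables together cover exactly {2, 3, 5, 6, 7, 8} — 6 values for 6 variables — and 7 appears only in L's list, so L = 7.
The 5 still-open variables together cover exactly {2, 3, 5, 6, 8} — 5 values for 5 variables — and 6 appears only in M's list, so M = 6.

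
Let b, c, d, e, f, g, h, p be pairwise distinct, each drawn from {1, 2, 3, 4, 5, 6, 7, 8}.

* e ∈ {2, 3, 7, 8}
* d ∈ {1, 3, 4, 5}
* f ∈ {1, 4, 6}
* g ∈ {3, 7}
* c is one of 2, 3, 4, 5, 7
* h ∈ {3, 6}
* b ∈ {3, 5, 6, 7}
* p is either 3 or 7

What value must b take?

5

Among the 8 variables, 8 fits only e (and all 8 values in {1, 2, 3, 4, 5, 6, 7, 8} must be used), so e = 8.
The 7 still-open variables draw from only 7 values {1, 2, 3, 4, 5, 6, 7}, so each is used; only c can be 2, hence c = 2.
g and p between them cover only {3, 7} — a naked pair. Remove those values from b, d, h.
h's domain is down to {6}, so h = 6. Eliminate 6 elsewhere: b, f.
So b = 5.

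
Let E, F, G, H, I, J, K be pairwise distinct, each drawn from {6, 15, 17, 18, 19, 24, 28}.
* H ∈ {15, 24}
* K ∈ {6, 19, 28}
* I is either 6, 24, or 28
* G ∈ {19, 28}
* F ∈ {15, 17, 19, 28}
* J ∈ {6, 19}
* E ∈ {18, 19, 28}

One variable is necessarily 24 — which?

I

The 7 variables draw from only 7 values {6, 15, 17, 18, 19, 24, 28}, so each is used; only F can be 17, hence F = 17.
The 6 still-open variables together cover exactly {6, 15, 18, 19, 24, 28} — 6 values for 6 variables — and 15 appears only in H's list, so H = 15.
The 5 still-open variables draw from only 5 values {6, 18, 19, 24, 28}, so each is used; only E can be 18, hence E = 18.
The 4 still-open variables together cover exactly {6, 19, 24, 28} — 4 values for 4 variables — and 24 appears only in I's list, so I = 24.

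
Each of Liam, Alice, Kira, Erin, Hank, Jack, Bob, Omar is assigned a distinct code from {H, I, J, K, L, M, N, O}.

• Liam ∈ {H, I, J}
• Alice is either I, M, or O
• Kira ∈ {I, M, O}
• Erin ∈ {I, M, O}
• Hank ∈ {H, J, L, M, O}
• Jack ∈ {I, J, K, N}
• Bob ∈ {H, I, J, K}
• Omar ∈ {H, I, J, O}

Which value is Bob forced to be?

K

The 8 variables draw from only 8 values {H, I, J, K, L, M, N, O}, so each is used; only Hank can be L, hence Hank = L.
Among the 7 still-open variables, N fits only Jack (and all 7 values in {H, I, J, K, M, N, O} must be used), so Jack = N.
Among the 6 still-open variables, K fits only Bob (and all 6 values in {H, I, J, K, M, O} must be used), so Bob = K.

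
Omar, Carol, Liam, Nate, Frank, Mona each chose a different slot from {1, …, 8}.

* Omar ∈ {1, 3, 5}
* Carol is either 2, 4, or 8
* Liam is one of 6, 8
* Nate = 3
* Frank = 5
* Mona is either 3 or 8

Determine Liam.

Nate must be 3 (only option left). Remove 3 from Omar, Mona.
Frank must be 5 (only option left). So Omar can't be 5.
Mona has just one choice, so Mona = 8. Remove 8 from Carol, Liam.
So Liam = 6.

6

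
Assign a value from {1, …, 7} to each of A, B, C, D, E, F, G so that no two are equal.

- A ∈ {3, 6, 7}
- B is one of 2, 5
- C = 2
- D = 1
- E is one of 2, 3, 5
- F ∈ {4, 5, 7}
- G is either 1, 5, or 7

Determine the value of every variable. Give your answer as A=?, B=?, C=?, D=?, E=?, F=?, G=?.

A=6, B=5, C=2, D=1, E=3, F=4, G=7

C has just one choice, so C = 2. Remove 2 from B, E.
D has just one choice, so D = 1. Eliminate 1 elsewhere: G.
B must be 5 (only option left). So E, F, G can't be 5.
That leaves E = 3. Strike 3 from A.
G must be 7 (only option left). Strike 7 from A, F.
That leaves A = 6.
F has just one choice, so F = 4.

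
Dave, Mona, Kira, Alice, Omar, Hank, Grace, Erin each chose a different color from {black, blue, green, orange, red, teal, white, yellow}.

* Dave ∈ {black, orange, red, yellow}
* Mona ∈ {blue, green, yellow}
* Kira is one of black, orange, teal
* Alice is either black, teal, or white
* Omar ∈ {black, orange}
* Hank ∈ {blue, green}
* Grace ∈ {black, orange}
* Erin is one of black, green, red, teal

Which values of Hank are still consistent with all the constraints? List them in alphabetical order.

blue, green

The 8 variables together cover exactly {black, blue, green, orange, red, teal, white, yellow} — 8 values for 8 variables — and white appears only in Alice's list, so Alice = white.
Omar and Grace share exactly the 2 values {black, orange}; by pigeonhole those values go to them, so strike black, orange from Dave, Kira, Erin.
Kira's domain is down to {teal}, so Kira = teal. Remove teal from Erin.
No further eliminations apply; Hank can still be any of blue, green.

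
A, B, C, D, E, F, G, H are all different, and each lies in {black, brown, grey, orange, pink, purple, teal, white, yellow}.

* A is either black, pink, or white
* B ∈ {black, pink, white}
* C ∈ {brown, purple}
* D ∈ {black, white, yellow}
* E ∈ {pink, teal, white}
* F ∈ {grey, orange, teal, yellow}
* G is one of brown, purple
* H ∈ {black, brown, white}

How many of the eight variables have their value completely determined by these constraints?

The 2 variables C and G are confined to {brown, purple}, which locks those values in; drop them from H.
A, B, H share exactly the 3 values {black, pink, white}; by pigeonhole those values go to them, so strike black, pink, white from D, E.
D must be yellow (only option left). Remove yellow from F.
That leaves E = teal. So F can't be teal.
Determined: D=yellow, E=teal. The other variables each still have more than one consistent value. That makes 2.

2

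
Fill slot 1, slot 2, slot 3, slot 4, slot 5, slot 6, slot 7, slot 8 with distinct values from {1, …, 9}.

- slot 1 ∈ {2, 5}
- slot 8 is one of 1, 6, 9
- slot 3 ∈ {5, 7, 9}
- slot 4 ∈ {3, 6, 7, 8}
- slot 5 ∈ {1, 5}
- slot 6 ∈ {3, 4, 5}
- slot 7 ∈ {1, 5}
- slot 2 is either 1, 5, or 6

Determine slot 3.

slot 5 and slot 7 between them cover only {1, 5} — a naked pair. Remove those values from slot 1, slot 2, slot 3, slot 6, slot 8.
slot 1 must be 2 (only option left).
That leaves slot 2 = 6. Strike 6 from slot 4, slot 8.
slot 8 must be 9 (only option left). So slot 3 can't be 9.
So slot 3 = 7.

7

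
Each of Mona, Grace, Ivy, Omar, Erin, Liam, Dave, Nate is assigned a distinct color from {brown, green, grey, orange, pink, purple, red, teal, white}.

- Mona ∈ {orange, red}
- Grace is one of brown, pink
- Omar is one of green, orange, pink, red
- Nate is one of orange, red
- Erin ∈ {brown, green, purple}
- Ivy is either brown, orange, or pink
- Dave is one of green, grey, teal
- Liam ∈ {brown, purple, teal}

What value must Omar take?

green

The 8 variables draw from only 8 values {brown, green, grey, orange, pink, purple, red, teal}, so each is used; only Dave can be grey, hence Dave = grey.
Among the 7 still-open variables, teal fits only Liam (and all 7 values in {brown, green, orange, pink, purple, red, teal} must be used), so Liam = teal.
The 6 still-open variables together cover exactly {brown, green, orange, pink, purple, red} — 6 values for 6 variables — and purple appears only in Erin's list, so Erin = purple.
Among the 5 still-open variables, green fits only Omar (and all 5 values in {brown, green, orange, pink, red} must be used), so Omar = green.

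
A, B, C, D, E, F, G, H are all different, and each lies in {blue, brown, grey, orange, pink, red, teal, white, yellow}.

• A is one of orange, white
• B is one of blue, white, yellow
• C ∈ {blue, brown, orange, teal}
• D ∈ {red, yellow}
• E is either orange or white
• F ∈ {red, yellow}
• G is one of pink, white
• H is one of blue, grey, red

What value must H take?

A and E between them cover only {orange, white} — a naked pair. Remove those values from B, C, G.
G's domain is down to {pink}, so G = pink.
D and F share exactly the 2 values {red, yellow}; by pigeonhole those values go to them, so strike red, yellow from B, H.
B's domain is down to {blue}, so B = blue. So C, H can't be blue.
So H = grey.

grey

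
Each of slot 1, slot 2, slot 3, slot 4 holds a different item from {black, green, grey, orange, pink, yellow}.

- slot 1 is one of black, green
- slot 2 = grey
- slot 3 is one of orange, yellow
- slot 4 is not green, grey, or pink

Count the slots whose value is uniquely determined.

slot 2's domain is down to {grey}, so slot 2 = grey.
Determined: slot 2=grey. The other slots each still have more than one consistent value. That makes 1.

1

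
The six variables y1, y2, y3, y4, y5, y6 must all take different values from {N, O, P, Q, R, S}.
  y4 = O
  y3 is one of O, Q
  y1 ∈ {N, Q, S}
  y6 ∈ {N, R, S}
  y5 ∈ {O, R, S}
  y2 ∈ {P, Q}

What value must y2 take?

P

y4's domain is down to {O}, so y4 = O. Remove O from y3, y5.
That leaves y3 = Q. Eliminate Q elsewhere: y1, y2.
So y2 = P.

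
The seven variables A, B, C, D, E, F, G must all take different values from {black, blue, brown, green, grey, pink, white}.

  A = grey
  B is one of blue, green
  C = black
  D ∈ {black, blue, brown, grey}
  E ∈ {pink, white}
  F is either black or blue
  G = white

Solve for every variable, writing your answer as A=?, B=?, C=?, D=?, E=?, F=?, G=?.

A's domain is down to {grey}, so A = grey. So D can't be grey.
That leaves C = black. Strike black from D, F.
F has just one choice, so F = blue. Strike blue from B, D.
G has just one choice, so G = white. Remove white from E.
That leaves B = green.
That leaves D = brown.
E has just one choice, so E = pink.

A=grey, B=green, C=black, D=brown, E=pink, F=blue, G=white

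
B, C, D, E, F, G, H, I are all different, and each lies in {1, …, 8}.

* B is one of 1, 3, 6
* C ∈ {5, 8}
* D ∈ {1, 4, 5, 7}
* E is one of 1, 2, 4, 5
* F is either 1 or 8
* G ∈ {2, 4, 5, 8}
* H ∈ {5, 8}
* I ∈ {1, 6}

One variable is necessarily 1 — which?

F

The 8 variables draw from only 8 values {1, 2, 3, 4, 5, 6, 7, 8}, so each is used; only B can be 3, hence B = 3.
Among the 7 still-open variables, 6 fits only I (and all 7 values in {1, 2, 4, 5, 6, 7, 8} must be used), so I = 6.
The 6 still-open variables together cover exactly {1, 2, 4, 5, 7, 8} — 6 values for 6 variables — and 7 appears only in D's list, so D = 7.
C and H between them cover only {5, 8} — a naked pair. Remove those values from E, F, G.
So 1 goes to F.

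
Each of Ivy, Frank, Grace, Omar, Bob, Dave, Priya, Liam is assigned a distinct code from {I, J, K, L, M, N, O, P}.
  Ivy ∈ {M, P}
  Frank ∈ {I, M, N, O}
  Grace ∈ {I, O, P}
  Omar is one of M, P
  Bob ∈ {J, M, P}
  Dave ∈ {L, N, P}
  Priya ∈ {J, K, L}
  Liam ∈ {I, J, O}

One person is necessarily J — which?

The 8 variables together cover exactly {I, J, K, L, M, N, O, P} — 8 values for 8 variables — and K appears only in Priya's list, so Priya = K.
Among the 7 still-open variables, L fits only Dave (and all 7 values in {I, J, L, M, N, O, P} must be used), so Dave = L.
The 6 still-open variables together cover exactly {I, J, M, N, O, P} — 6 values for 6 variables — and N appears only in Frank's list, so Frank = N.
The 2 variables Ivy and Omar are confined to {M, P}, which locks those values in; drop them from Grace, Bob.
So J goes to Bob.

Bob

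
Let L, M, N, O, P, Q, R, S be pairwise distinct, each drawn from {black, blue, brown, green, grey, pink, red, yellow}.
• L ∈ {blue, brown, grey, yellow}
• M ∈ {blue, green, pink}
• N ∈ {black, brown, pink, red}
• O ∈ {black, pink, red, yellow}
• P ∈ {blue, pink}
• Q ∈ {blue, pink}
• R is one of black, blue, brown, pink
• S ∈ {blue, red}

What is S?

red

Among the 8 variables, green fits only M (and all 8 values in {black, blue, brown, green, grey, pink, red, yellow} must be used), so M = green.
The 7 still-open variables together cover exactly {black, blue, brown, grey, pink, red, yellow} — 7 values for 7 variables — and grey appears only in L's list, so L = grey.
The 6 still-open variables together cover exactly {black, blue, brown, pink, red, yellow} — 6 values for 6 variables — and yellow appears only in O's list, so O = yellow.
P and Q between them cover only {blue, pink} — a naked pair. Remove those values from N, R, S.
So S = red.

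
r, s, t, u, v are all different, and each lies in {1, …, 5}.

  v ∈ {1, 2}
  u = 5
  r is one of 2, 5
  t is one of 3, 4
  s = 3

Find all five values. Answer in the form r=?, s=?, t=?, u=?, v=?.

s has just one choice, so s = 3. Remove 3 from t.
t must be 4 (only option left).
u must be 5 (only option left). Remove 5 from r.
r must be 2 (only option left). Remove 2 from v.
v's domain is down to {1}, so v = 1.

r=2, s=3, t=4, u=5, v=1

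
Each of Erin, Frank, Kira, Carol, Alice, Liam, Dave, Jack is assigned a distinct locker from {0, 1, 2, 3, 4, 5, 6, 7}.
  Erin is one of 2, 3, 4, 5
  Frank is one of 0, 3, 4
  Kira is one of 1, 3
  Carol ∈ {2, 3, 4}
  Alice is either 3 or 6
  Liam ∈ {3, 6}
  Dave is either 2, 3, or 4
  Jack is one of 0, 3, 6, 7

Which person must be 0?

Frank

The 8 variables draw from only 8 values {0, 1, 2, 3, 4, 5, 6, 7}, so each is used; only Kira can be 1, hence Kira = 1.
The 7 still-open variables draw from only 7 values {0, 2, 3, 4, 5, 6, 7}, so each is used; only Erin can be 5, hence Erin = 5.
The 6 still-open variables together cover exactly {0, 2, 3, 4, 6, 7} — 6 values for 6 variables — and 7 appears only in Jack's list, so Jack = 7.
Among the 5 still-open variables, 0 fits only Frank (and all 5 values in {0, 2, 3, 4, 6} must be used), so Frank = 0.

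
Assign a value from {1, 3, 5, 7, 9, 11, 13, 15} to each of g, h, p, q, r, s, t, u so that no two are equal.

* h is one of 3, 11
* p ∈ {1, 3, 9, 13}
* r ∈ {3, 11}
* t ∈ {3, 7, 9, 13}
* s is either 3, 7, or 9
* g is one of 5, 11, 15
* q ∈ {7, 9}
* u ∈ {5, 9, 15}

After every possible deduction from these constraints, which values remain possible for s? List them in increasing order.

7, 9

The 8 variables together cover exactly {1, 3, 5, 7, 9, 11, 13, 15} — 8 values for 8 variables — and 1 appears only in p's list, so p = 1.
The 7 still-open variables together cover exactly {3, 5, 7, 9, 11, 13, 15} — 7 values for 7 variables — and 13 appears only in t's list, so t = 13.
h and r between them cover only {3, 11} — a naked pair. Remove those values from g, s.
q and s between them cover only {7, 9} — a naked pair. Remove those values from u.
No further eliminations apply; s can still be any of 7, 9.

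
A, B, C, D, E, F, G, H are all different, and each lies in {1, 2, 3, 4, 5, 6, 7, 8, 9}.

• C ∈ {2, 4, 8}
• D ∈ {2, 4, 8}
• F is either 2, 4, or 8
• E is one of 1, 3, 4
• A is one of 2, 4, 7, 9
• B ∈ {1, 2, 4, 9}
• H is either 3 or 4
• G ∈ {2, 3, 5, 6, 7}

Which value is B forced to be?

The 3 variables C, D, F are confined to {2, 4, 8}, which locks those values in; drop them from A, B, E, G, H.
H has just one choice, so H = 3. Remove 3 from E, G.
E must be 1 (only option left). Strike 1 from B.
So B = 9.

9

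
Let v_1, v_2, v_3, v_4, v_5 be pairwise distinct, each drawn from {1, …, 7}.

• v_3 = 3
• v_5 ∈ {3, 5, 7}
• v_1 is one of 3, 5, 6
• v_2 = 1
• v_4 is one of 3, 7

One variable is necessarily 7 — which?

v_2's domain is down to {1}, so v_2 = 1.
v_3 must be 3 (only option left). Remove 3 from v_1, v_4, v_5.
So 7 goes to v_4.

v_4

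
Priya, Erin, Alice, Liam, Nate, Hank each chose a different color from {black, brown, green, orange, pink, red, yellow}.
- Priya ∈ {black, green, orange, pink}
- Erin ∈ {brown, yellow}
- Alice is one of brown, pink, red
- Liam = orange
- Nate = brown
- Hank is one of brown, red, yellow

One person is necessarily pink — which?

Liam must be orange (only option left). Remove orange from Priya.
Nate's domain is down to {brown}, so Nate = brown. Eliminate brown elsewhere: Erin, Alice, Hank.
That leaves Erin = yellow. Strike yellow from Hank.
Hank's domain is down to {red}, so Hank = red. Eliminate red elsewhere: Alice.
So pink goes to Alice.

Alice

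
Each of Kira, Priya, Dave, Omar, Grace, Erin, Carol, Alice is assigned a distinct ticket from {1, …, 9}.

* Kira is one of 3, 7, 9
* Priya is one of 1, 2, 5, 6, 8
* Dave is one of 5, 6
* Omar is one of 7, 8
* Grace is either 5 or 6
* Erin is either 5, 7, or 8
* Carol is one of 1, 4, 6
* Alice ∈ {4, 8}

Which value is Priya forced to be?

Dave and Grace share exactly the 2 values {5, 6}; by pigeonhole those values go to them, so strike 5, 6 from Priya, Erin, Carol.
The 2 variables Omar and Erin are confined to {7, 8}, which locks those values in; drop them from Kira, Priya, Alice.
That leaves Alice = 4. Strike 4 from Carol.
Carol's domain is down to {1}, so Carol = 1. Strike 1 from Priya.
So Priya = 2.

2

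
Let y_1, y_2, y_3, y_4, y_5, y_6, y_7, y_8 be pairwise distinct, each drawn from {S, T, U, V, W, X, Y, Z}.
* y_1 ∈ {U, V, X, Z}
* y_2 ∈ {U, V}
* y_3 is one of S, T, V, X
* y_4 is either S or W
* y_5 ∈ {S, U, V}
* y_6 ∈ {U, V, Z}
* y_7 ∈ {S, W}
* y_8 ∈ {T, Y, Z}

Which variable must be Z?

y_6

The 8 variables draw from only 8 values {S, T, U, V, W, X, Y, Z}, so each is used; only y_8 can be Y, hence y_8 = Y.
The 7 still-open variables draw from only 7 values {S, T, U, V, W, X, Z}, so each is used; only y_3 can be T, hence y_3 = T.
The 6 still-open variables draw from only 6 values {S, U, V, W, X, Z}, so each is used; only y_1 can be X, hence y_1 = X.
The 5 still-open variables together cover exactly {S, U, V, W, Z} — 5 values for 5 variables — and Z appears only in y_6's list, so y_6 = Z.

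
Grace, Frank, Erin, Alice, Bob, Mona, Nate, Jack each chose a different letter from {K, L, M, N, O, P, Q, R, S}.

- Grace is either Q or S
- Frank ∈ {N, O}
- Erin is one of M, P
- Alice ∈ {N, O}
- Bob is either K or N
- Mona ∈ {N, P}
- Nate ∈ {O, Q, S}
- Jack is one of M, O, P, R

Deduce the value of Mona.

P

The 8 variables draw from only 8 values {K, M, N, O, P, Q, R, S}, so each is used; only Bob can be K, hence Bob = K.
The 7 still-open variables draw from only 7 values {M, N, O, P, Q, R, S}, so each is used; only Jack can be R, hence Jack = R.
The 6 still-open variables draw from only 6 values {M, N, O, P, Q, S}, so each is used; only Erin can be M, hence Erin = M.
The 5 still-open variables draw from only 5 values {N, O, P, Q, S}, so each is used; only Mona can be P, hence Mona = P.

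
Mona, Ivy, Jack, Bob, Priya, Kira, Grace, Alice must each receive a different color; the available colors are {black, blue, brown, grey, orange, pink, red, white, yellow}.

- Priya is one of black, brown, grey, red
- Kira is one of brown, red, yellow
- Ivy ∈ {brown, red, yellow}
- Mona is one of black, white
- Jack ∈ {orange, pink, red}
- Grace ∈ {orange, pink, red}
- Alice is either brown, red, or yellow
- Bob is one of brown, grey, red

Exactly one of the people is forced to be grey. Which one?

The 8 variables together cover exactly {black, brown, grey, orange, pink, red, white, yellow} — 8 values for 8 variables — and white appears only in Mona's list, so Mona = white.
The 7 still-open variables draw from only 7 values {black, brown, grey, orange, pink, red, yellow}, so each is used; only Priya can be black, hence Priya = black.
The 6 still-open variables together cover exactly {brown, grey, orange, pink, red, yellow} — 6 values for 6 variables — and grey appears only in Bob's list, so Bob = grey.

Bob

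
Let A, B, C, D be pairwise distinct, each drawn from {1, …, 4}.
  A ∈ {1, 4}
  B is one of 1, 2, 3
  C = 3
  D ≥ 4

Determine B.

2

C's domain is down to {3}, so C = 3. Strike 3 from B.
That leaves D = 4. Eliminate 4 elsewhere: A.
A must be 1 (only option left). Strike 1 from B.
So B = 2.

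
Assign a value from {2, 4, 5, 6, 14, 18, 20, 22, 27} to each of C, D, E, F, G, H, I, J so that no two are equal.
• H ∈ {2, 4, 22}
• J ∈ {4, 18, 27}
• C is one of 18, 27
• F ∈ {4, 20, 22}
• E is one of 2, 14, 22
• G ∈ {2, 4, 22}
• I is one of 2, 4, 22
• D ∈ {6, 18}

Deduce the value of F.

The 8 variables draw from only 8 values {2, 4, 6, 14, 18, 20, 22, 27}, so each is used; only D can be 6, hence D = 6.
The 7 still-open variables together cover exactly {2, 4, 14, 18, 20, 22, 27} — 7 values for 7 variables — and 14 appears only in E's list, so E = 14.
The 6 still-open variables together cover exactly {2, 4, 18, 20, 22, 27} — 6 values for 6 variables — and 20 appears only in F's list, so F = 20.

20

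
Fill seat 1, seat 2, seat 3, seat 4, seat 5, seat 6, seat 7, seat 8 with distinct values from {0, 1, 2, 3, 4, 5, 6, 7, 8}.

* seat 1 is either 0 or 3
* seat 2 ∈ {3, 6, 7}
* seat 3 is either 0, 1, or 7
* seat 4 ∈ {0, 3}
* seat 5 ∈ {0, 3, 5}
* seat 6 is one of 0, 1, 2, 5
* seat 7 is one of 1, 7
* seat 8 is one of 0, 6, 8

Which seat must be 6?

seat 2

Among the 8 variables, 2 fits only seat 6 (and all 8 values in {0, 1, 2, 3, 5, 6, 7, 8} must be used), so seat 6 = 2.
The 7 still-open variables together cover exactly {0, 1, 3, 5, 6, 7, 8} — 7 values for 7 variables — and 5 appears only in seat 5's list, so seat 5 = 5.
Among the 6 still-open variables, 8 fits only seat 8 (and all 6 values in {0, 1, 3, 6, 7, 8} must be used), so seat 8 = 8.
The 5 still-open variables together cover exactly {0, 1, 3, 6, 7} — 5 values for 5 variables — and 6 appears only in seat 2's list, so seat 2 = 6.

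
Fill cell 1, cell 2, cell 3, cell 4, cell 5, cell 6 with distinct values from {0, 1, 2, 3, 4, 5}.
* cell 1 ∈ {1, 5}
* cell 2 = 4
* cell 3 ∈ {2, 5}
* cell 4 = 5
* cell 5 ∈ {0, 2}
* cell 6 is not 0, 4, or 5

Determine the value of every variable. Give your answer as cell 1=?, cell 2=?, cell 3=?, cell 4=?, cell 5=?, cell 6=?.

cell 2's domain is down to {4}, so cell 2 = 4.
cell 4 has just one choice, so cell 4 = 5. So cell 1, cell 3 can't be 5.
cell 1 must be 1 (only option left). Eliminate 1 elsewhere: cell 6.
cell 3 has just one choice, so cell 3 = 2. Eliminate 2 elsewhere: cell 5, cell 6.
That leaves cell 5 = 0.
cell 6 has just one choice, so cell 6 = 3.

cell 1=1, cell 2=4, cell 3=2, cell 4=5, cell 5=0, cell 6=3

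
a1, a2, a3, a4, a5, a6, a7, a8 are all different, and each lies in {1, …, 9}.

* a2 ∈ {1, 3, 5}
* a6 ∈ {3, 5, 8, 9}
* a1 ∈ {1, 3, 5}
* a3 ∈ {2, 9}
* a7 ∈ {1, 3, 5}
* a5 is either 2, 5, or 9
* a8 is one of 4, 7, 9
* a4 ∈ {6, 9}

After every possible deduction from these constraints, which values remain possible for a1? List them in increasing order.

a1, a2, a7 between them cover only {1, 3, 5} — a naked triple. Remove those values from a5, a6.
The 2 variables a3 and a5 are confined to {2, 9}, which locks those values in; drop them from a4, a6, a8.
That leaves a4 = 6.
a6 has just one choice, so a6 = 8.
No further eliminations apply; a1 can still be any of 1, 3, 5.

1, 3, 5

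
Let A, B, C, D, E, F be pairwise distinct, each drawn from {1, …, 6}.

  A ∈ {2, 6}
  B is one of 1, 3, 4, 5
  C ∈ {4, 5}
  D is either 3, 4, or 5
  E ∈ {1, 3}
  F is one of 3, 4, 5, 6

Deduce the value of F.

6

The 6 variables draw from only 6 values {1, 2, 3, 4, 5, 6}, so each is used; only A can be 2, hence A = 2.
The 5 still-open variables draw from only 5 values {1, 3, 4, 5, 6}, so each is used; only F can be 6, hence F = 6.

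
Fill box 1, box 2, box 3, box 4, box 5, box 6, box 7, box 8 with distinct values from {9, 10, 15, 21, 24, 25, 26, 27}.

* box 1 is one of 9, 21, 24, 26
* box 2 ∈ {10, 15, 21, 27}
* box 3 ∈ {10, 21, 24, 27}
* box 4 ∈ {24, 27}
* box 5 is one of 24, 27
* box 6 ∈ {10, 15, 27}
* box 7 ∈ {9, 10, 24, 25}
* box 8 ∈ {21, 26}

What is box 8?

The 8 variables draw from only 8 values {9, 10, 15, 21, 24, 25, 26, 27}, so each is used; only box 7 can be 25, hence box 7 = 25.
The 7 still-open variables together cover exactly {9, 10, 15, 21, 24, 26, 27} — 7 values for 7 variables — and 9 appears only in box 1's list, so box 1 = 9.
Among the 6 still-open variables, 26 fits only box 8 (and all 6 values in {10, 15, 21, 24, 26, 27} must be used), so box 8 = 26.

26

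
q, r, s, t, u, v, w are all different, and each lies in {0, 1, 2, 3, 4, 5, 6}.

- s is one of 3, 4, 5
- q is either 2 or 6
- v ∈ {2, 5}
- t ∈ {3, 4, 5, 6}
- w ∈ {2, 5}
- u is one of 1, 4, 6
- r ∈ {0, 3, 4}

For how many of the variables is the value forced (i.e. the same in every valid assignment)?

Among the 7 variables, 0 fits only r (and all 7 values in {0, 1, 2, 3, 4, 5, 6} must be used), so r = 0.
Among the 6 still-open variables, 1 fits only u (and all 6 values in {1, 2, 3, 4, 5, 6} must be used), so u = 1.
v and w share exactly the 2 values {2, 5}; by pigeonhole those values go to them, so strike 2, 5 from q, s, t.
That leaves q = 6. So t can't be 6.
Determined: q=6, r=0, u=1. The other variables each still have more than one consistent value. That makes 3.

3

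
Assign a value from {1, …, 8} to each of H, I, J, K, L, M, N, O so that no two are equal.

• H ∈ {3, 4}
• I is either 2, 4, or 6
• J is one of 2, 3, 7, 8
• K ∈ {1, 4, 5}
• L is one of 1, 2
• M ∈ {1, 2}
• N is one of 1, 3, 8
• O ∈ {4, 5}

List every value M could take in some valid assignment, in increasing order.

The 8 variables together cover exactly {1, 2, 3, 4, 5, 6, 7, 8} — 8 values for 8 variables — and 6 appears only in I's list, so I = 6.
The 7 still-open variables draw from only 7 values {1, 2, 3, 4, 5, 7, 8}, so each is used; only J can be 7, hence J = 7.
The 6 still-open variables together cover exactly {1, 2, 3, 4, 5, 8} — 6 values for 6 variables — and 8 appears only in N's list, so N = 8.
The 5 still-open variables draw from only 5 values {1, 2, 3, 4, 5}, so each is used; only H can be 3, hence H = 3.
L and M share exactly the 2 values {1, 2}; by pigeonhole those values go to them, so strike 1, 2 from K.
No further eliminations apply; M can still be any of 1, 2.

1, 2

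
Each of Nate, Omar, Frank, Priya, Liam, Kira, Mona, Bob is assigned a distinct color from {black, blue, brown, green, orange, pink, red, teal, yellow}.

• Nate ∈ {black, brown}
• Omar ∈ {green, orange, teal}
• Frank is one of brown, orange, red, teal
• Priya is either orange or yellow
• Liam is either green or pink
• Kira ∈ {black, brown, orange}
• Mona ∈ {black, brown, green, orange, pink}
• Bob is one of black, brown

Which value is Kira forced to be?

Among the 8 variables, red fits only Frank (and all 8 values in {black, brown, green, orange, pink, red, teal, yellow} must be used), so Frank = red.
The 7 still-open variables draw from only 7 values {black, brown, green, orange, pink, teal, yellow}, so each is used; only Omar can be teal, hence Omar = teal.
The 6 still-open variables draw from only 6 values {black, brown, green, orange, pink, yellow}, so each is used; only Priya can be yellow, hence Priya = yellow.
Nate and Bob share exactly the 2 values {black, brown}; by pigeonhole those values go to them, so strike black, brown from Kira, Mona.
So Kira = orange.

orange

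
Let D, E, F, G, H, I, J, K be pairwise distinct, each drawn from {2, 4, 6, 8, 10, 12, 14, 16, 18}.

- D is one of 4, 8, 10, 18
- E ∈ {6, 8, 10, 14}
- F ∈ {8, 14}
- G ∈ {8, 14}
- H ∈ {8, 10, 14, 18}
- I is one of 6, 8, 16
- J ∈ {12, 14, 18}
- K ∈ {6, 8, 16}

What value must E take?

Among the 8 variables, 4 fits only D (and all 8 values in {4, 6, 8, 10, 12, 14, 16, 18} must be used), so D = 4.
The 7 still-open variables together cover exactly {6, 8, 10, 12, 14, 16, 18} — 7 values for 7 variables — and 12 appears only in J's list, so J = 12.
Among the 6 still-open variables, 18 fits only H (and all 6 values in {6, 8, 10, 14, 16, 18} must be used), so H = 18.
The 5 still-open variables together cover exactly {6, 8, 10, 14, 16} — 5 values for 5 variables — and 10 appears only in E's list, so E = 10.

10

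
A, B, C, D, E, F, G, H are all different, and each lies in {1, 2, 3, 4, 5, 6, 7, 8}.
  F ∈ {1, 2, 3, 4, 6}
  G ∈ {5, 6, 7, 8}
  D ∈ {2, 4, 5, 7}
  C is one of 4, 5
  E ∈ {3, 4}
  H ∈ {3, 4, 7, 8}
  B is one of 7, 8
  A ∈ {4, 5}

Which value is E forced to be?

3

The 8 variables draw from only 8 values {1, 2, 3, 4, 5, 6, 7, 8}, so each is used; only F can be 1, hence F = 1.
Among the 7 still-open variables, 2 fits only D (and all 7 values in {2, 3, 4, 5, 6, 7, 8} must be used), so D = 2.
Among the 6 still-open variables, 6 fits only G (and all 6 values in {3, 4, 5, 6, 7, 8} must be used), so G = 6.
The 2 variables A and C are confined to {4, 5}, which locks those values in; drop them from E, H.
So E = 3.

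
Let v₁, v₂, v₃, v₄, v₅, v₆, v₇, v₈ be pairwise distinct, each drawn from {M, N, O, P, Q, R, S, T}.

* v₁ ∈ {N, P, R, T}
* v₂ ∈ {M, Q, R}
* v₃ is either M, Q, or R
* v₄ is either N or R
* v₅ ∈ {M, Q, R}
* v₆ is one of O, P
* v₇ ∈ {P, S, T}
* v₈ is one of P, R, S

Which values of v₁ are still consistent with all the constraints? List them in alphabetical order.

The 8 variables together cover exactly {M, N, O, P, Q, R, S, T} — 8 values for 8 variables — and O appears only in v₆'s list, so v₆ = O.
v₂, v₃, v₅ share exactly the 3 values {M, Q, R}; by pigeonhole those values go to them, so strike M, Q, R from v₁, v₄, v₈.
v₄'s domain is down to {N}, so v₄ = N. Remove N from v₁.
No further eliminations apply; v₁ can still be any of P, T.

P, T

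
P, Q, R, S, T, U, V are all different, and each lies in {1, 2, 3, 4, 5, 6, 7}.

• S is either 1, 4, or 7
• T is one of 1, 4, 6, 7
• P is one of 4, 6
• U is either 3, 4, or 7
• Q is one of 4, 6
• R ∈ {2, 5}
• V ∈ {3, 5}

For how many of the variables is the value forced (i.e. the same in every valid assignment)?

Among the 7 variables, 2 fits only R (and all 7 values in {1, 2, 3, 4, 5, 6, 7} must be used), so R = 2.
The 6 still-open variables together cover exactly {1, 3, 4, 5, 6, 7} — 6 values for 6 variables — and 5 appears only in V's list, so V = 5.
The 5 still-open variables together cover exactly {1, 3, 4, 6, 7} — 5 values for 5 variables — and 3 appears only in U's list, so U = 3.
P and Q between them cover only {4, 6} — a naked pair. Remove those values from S, T.
Determined: R=2, U=3, V=5. The other variables each still have more than one consistent value. That makes 3.

3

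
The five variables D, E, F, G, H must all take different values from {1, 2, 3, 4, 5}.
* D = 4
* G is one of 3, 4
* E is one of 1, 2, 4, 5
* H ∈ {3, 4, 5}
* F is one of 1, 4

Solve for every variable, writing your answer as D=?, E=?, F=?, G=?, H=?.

D=4, E=2, F=1, G=3, H=5

D has just one choice, so D = 4. Remove 4 from E, F, G, H.
F must be 1 (only option left). Remove 1 from E.
G has just one choice, so G = 3. So H can't be 3.
H's domain is down to {5}, so H = 5. So E can't be 5.
E must be 2 (only option left).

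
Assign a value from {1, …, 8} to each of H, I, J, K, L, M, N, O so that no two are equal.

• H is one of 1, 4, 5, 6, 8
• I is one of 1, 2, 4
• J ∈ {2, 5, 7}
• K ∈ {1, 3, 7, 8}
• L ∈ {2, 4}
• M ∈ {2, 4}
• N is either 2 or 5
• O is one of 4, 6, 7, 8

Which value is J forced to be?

7

The 8 variables together cover exactly {1, 2, 3, 4, 5, 6, 7, 8} — 8 values for 8 variables — and 3 appears only in K's list, so K = 3.
The 2 variables L and M are confined to {2, 4}, which locks those values in; drop them from H, I, J, N, O.
I's domain is down to {1}, so I = 1. So H can't be 1.
N's domain is down to {5}, so N = 5. So H, J can't be 5.
So J = 7.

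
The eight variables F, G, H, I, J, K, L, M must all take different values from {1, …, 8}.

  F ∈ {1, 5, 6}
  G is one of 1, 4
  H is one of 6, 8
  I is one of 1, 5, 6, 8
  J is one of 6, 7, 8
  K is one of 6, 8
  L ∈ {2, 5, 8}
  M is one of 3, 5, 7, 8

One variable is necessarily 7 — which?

Among the 8 variables, 2 fits only L (and all 8 values in {1, 2, 3, 4, 5, 6, 7, 8} must be used), so L = 2.
The 7 still-open variables together cover exactly {1, 3, 4, 5, 6, 7, 8} — 7 values for 7 variables — and 3 appears only in M's list, so M = 3.
The 6 still-open variables together cover exactly {1, 4, 5, 6, 7, 8} — 6 values for 6 variables — and 4 appears only in G's list, so G = 4.
The 5 still-open variables draw from only 5 values {1, 5, 6, 7, 8}, so each is used; only J can be 7, hence J = 7.

J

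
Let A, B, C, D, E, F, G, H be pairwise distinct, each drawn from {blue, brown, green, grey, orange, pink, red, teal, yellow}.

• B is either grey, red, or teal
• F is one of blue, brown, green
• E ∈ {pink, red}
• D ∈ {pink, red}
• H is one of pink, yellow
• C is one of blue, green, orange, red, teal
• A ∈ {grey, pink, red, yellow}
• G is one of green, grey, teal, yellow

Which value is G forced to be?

green

The 2 variables D and E are confined to {pink, red}, which locks those values in; drop them from A, B, C, H.
H's domain is down to {yellow}, so H = yellow. Strike yellow from A, G.
That leaves A = grey. Eliminate grey elsewhere: B, G.
B's domain is down to {teal}, so B = teal. Strike teal from C, G.
So G = green.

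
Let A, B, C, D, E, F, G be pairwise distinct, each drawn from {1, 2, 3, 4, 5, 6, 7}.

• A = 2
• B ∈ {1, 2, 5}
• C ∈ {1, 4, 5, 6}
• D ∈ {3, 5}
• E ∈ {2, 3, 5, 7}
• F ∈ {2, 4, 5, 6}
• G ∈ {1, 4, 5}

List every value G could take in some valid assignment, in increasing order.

A has just one choice, so A = 2. So B, E, F can't be 2.
Among the 6 still-open variables, 7 fits only E (and all 6 values in {1, 3, 4, 5, 6, 7} must be used), so E = 7.
Among the 5 still-open variables, 3 fits only D (and all 5 values in {1, 3, 4, 5, 6} must be used), so D = 3.
No further eliminations apply; G can still be any of 1, 4, 5.

1, 4, 5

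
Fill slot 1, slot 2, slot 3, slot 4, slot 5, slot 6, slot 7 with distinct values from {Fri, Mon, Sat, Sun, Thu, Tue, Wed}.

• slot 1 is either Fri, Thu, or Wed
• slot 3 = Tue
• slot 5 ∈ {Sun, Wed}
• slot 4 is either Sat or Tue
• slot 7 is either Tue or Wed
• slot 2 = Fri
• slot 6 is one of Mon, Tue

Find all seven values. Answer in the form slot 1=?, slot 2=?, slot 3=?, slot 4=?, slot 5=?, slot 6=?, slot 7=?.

slot 1=Thu, slot 2=Fri, slot 3=Tue, slot 4=Sat, slot 5=Sun, slot 6=Mon, slot 7=Wed

slot 2 has just one choice, so slot 2 = Fri. Remove Fri from slot 1.
slot 3's domain is down to {Tue}, so slot 3 = Tue. Remove Tue from slot 4, slot 6, slot 7.
slot 4's domain is down to {Sat}, so slot 4 = Sat.
slot 6's domain is down to {Mon}, so slot 6 = Mon.
slot 7's domain is down to {Wed}, so slot 7 = Wed. Remove Wed from slot 1, slot 5.
slot 1 must be Thu (only option left).
slot 5 must be Sun (only option left).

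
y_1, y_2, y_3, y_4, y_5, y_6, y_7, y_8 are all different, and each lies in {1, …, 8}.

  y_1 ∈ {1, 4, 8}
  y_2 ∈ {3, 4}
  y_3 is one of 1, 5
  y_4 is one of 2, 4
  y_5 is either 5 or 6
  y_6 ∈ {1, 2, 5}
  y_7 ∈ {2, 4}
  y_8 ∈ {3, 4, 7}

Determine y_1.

8

The 8 variables together cover exactly {1, 2, 3, 4, 5, 6, 7, 8} — 8 values for 8 variables — and 6 appears only in y_5's list, so y_5 = 6.
The 7 still-open variables together cover exactly {1, 2, 3, 4, 5, 7, 8} — 7 values for 7 variables — and 7 appears only in y_8's list, so y_8 = 7.
Among the 6 still-open variables, 3 fits only y_2 (and all 6 values in {1, 2, 3, 4, 5, 8} must be used), so y_2 = 3.
The 5 still-open variables draw from only 5 values {1, 2, 4, 5, 8}, so each is used; only y_1 can be 8, hence y_1 = 8.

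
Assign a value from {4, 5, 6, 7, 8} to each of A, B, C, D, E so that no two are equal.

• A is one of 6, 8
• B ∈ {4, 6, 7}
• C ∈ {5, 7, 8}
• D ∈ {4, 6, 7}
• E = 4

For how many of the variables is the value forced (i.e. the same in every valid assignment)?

E's domain is down to {4}, so E = 4. So B, D can't be 4.
The 4 still-open variables draw from only 4 values {5, 6, 7, 8}, so each is used; only C can be 5, hence C = 5.
The 3 still-open variables draw from only 3 values {6, 7, 8}, so each is used; only A can be 8, hence A = 8.
Determined: A=8, C=5, E=4. The other variables each still have more than one consistent value. That makes 3.

3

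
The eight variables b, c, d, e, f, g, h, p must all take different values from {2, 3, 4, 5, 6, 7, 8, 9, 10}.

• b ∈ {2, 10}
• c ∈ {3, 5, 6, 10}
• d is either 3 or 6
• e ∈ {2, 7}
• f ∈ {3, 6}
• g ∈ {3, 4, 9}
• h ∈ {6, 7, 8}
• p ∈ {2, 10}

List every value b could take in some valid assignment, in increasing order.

b and p share exactly the 2 values {2, 10}; by pigeonhole those values go to them, so strike 2, 10 from c, e.
e has just one choice, so e = 7. Strike 7 from h.
d and f between them cover only {3, 6} — a naked pair. Remove those values from c, g, h.
c has just one choice, so c = 5.
That leaves h = 8.
No further eliminations apply; b can still be any of 2, 10.

2, 10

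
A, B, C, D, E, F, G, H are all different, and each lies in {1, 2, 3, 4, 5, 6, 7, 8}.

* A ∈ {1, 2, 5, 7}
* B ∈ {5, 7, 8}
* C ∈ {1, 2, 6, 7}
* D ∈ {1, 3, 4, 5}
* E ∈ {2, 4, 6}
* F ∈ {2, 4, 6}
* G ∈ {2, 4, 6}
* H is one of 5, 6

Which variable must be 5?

H

The 8 variables draw from only 8 values {1, 2, 3, 4, 5, 6, 7, 8}, so each is used; only D can be 3, hence D = 3.
The 7 still-open variables draw from only 7 values {1, 2, 4, 5, 6, 7, 8}, so each is used; only B can be 8, hence B = 8.
The 3 variables E, F, G are confined to {2, 4, 6}, which locks those values in; drop them from A, C, H.
So 5 goes to H.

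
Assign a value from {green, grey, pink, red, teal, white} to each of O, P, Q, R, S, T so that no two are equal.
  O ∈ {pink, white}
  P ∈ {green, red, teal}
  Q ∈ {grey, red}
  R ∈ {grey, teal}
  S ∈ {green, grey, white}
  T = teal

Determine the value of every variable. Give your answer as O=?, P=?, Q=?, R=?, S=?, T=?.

O=pink, P=green, Q=red, R=grey, S=white, T=teal

T has just one choice, so T = teal. So P, R can't be teal.
R's domain is down to {grey}, so R = grey. Eliminate grey elsewhere: Q, S.
Q's domain is down to {red}, so Q = red. Strike red from P.
P has just one choice, so P = green. Remove green from S.
That leaves S = white. Strike white from O.
That leaves O = pink.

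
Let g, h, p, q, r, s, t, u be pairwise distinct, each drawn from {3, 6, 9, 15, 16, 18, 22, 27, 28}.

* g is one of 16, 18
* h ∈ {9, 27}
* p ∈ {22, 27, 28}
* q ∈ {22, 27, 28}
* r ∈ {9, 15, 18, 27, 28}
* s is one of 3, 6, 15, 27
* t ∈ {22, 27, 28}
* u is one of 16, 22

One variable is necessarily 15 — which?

p, q, t share exactly the 3 values {22, 27, 28}; by pigeonhole those values go to them, so strike 22, 27, 28 from h, r, s, u.
h has just one choice, so h = 9. Remove 9 from r.
u's domain is down to {16}, so u = 16. So g can't be 16.
g's domain is down to {18}, so g = 18. Strike 18 from r.
So 15 goes to r.

r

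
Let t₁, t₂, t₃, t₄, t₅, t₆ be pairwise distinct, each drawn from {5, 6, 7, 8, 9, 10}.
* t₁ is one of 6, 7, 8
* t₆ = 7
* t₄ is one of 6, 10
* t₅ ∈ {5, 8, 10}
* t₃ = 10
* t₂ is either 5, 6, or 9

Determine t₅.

5

t₃ has just one choice, so t₃ = 10. Remove 10 from t₄, t₅.
t₄ has just one choice, so t₄ = 6. Remove 6 from t₁, t₂.
That leaves t₆ = 7. Remove 7 from t₁.
That leaves t₁ = 8. Eliminate 8 elsewhere: t₅.
So t₅ = 5.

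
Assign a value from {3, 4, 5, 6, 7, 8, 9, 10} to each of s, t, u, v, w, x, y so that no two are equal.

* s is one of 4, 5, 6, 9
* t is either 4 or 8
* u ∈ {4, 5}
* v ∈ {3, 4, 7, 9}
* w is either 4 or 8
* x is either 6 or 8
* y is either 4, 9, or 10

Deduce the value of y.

The 2 variables t and w are confined to {4, 8}, which locks those values in; drop them from s, u, v, x, y.
u has just one choice, so u = 5. Remove 5 from s.
x must be 6 (only option left). Strike 6 from s.
s has just one choice, so s = 9. Strike 9 from v, y.
So y = 10.

10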